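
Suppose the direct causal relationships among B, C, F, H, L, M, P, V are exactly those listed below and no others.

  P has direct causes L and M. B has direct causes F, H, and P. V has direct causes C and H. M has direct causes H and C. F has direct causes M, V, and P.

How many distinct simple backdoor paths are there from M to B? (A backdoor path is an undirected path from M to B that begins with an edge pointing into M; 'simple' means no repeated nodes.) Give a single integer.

6

A backdoor path from M to B is any simple undirected path whose first edge points into M (i.e. leaves M via a parent).
Parents of M: {C, H}.
Enumerating:
  P1: M <- H -> V -> F <- P -> B
  P2: M <- H -> V -> F -> B
  P3: M <- H -> B
  P4: M <- C -> V <- H -> B
  P5: M <- C -> V -> F <- P -> B
  P6: M <- C -> V -> F -> B
That exhausts the simple backdoor paths. Count: 6.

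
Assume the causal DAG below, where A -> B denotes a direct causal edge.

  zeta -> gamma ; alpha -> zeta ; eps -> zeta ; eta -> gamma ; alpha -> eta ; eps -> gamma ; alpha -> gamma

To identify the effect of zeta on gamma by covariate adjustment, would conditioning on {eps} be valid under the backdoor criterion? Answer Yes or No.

No

Backdoor paths from zeta to gamma (paths whose first edge points into zeta):
  P1: zeta <- eps -> gamma
  P2: zeta <- alpha -> eta -> gamma
  P3: zeta <- alpha -> gamma
Condition 1 (no descendant of zeta in the set): holds — descendants of zeta are {gamma}; none are in {eps}.
Condition 2 (every backdoor path blocked by {eps}):
  P1: blocked at fork node eps ∈ conditioning set.
  P2: open — no interior node is in the conditioning set.
  P3: open — no interior node is in the conditioning set.
{eps} does not satisfy the backdoor criterion.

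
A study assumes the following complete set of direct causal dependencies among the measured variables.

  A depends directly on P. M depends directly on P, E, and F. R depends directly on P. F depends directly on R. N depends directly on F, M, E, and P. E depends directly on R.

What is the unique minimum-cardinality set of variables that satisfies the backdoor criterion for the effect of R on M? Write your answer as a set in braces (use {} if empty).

Variables eligible for adjustment (non-descendants of R, excluding R and M): {A, P}.
Backdoor paths from R to M:
  P1: R <- P -> M
  P2: R <- P -> N <- E -> M
  P3: R <- P -> N <- F -> M
  P4: R <- P -> N <- M
The empty set is not sufficient: P1 (R <- P -> M) has no collider blocking it and no conditioned non-collider, so it is open.
Try {P}:
  P1: blocked at fork node P ∈ conditioning set.
  P2: blocked at fork node P ∈ conditioning set.
  P3: blocked at fork node P ∈ conditioning set.
  P4: blocked at fork node P ∈ conditioning set.
{P} contains no descendant of R and blocks every backdoor path.
No other singleton works — e.g. {A} leaves P1 open — so {P} is the unique smallest valid adjustment set.

{P}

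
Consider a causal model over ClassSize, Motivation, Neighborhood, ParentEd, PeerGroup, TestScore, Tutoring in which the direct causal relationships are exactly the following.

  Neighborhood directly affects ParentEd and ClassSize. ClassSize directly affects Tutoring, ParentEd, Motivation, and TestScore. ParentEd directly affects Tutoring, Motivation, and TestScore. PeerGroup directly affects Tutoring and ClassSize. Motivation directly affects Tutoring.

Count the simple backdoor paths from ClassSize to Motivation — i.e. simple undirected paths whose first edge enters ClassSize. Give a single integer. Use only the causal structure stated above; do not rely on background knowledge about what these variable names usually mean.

A backdoor path from ClassSize to Motivation is any simple undirected path whose first edge points into ClassSize (i.e. leaves ClassSize via a parent).
Parents of ClassSize: {Neighborhood, PeerGroup}.
Enumerating:
  P1: ClassSize <- Neighborhood -> ParentEd -> Motivation
  P2: ClassSize <- Neighborhood -> ParentEd -> Tutoring <- Motivation
  P3: ClassSize <- PeerGroup -> Tutoring <- ParentEd -> Motivation
  P4: ClassSize <- PeerGroup -> Tutoring <- Motivation
That exhausts the simple backdoor paths. Count: 4.

4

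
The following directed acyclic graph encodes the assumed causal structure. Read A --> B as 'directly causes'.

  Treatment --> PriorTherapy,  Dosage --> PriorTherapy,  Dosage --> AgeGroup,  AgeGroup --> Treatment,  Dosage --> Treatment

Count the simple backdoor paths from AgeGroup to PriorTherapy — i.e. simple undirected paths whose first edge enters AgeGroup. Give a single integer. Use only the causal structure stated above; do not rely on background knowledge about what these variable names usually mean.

2

A backdoor path from AgeGroup to PriorTherapy is any simple undirected path whose first edge points into AgeGroup (i.e. leaves AgeGroup via a parent).
Parents of AgeGroup: {Dosage}.
Enumerating:
  P1: AgeGroup <- Dosage -> Treatment -> PriorTherapy
  P2: AgeGroup <- Dosage -> PriorTherapy
That exhausts the simple backdoor paths. Count: 2.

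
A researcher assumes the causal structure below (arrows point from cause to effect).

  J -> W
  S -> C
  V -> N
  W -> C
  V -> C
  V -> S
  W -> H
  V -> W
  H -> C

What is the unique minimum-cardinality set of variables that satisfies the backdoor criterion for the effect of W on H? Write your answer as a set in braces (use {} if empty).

Variables eligible for adjustment (non-descendants of W, excluding W and H): {J, N, S, V}.
Backdoor paths from W to H:
  P1: W <- V -> S -> C <- H
  P2: W <- V -> C <- H
Each backdoor path contains an unconditioned collider, so every path is already blocked with the empty conditioning set:
  P1: blocked at collider C (neither it nor any descendant is in the conditioning set).
  P2: blocked at collider C (neither it nor any descendant is in the conditioning set).
The empty set is therefore the unique smallest valid set.

{}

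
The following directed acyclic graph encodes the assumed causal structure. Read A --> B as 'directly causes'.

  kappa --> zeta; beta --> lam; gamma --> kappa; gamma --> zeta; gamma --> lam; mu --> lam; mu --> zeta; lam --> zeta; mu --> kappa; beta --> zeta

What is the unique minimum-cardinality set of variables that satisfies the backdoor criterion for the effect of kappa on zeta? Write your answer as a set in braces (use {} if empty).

Variables eligible for adjustment (non-descendants of kappa, excluding kappa and zeta): {beta, gamma, lam, mu}.
Backdoor paths from kappa to zeta:
  P1: kappa <- mu -> lam <- gamma -> zeta
  P2: kappa <- mu -> lam <- beta -> zeta
  P3: kappa <- mu -> lam -> zeta
  P4: kappa <- mu -> zeta
  P5: kappa <- gamma -> lam <- mu -> zeta
  P6: kappa <- gamma -> lam <- beta -> zeta
  P7: kappa <- gamma -> lam -> zeta
  P8: kappa <- gamma -> zeta
The empty set is not sufficient: P3 (kappa <- mu -> lam -> zeta) has no collider blocking it and no conditioned non-collider, so it is open.
Try {gamma, mu}:
  P1: blocked at fork node mu ∈ conditioning set.
  P2: blocked at fork node mu ∈ conditioning set.
  P3: blocked at fork node mu ∈ conditioning set.
  P4: blocked at fork node mu ∈ conditioning set.
  P5: blocked at fork node gamma ∈ conditioning set.
  P6: blocked at fork node gamma ∈ conditioning set.
  P7: blocked at fork node gamma ∈ conditioning set.
  P8: blocked at fork node gamma ∈ conditioning set.
{gamma, mu} contains no descendant of kappa and blocks every backdoor path.
Every element of {gamma, mu} is needed (dropping gamma leaves P7 open; dropping mu leaves P3 open), so no proper subset is valid.
Among all size-2 subsets of the eligible variables, only {gamma, mu} blocks every backdoor path, so it is the unique smallest valid adjustment set.

{gamma, mu}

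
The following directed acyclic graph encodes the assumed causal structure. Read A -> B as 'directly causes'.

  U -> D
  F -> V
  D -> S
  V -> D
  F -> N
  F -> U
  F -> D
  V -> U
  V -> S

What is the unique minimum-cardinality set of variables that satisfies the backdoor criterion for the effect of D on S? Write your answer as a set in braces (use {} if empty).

Variables eligible for adjustment (non-descendants of D, excluding D and S): {F, N, U, V}.
Backdoor paths from D to S:
  P1: D <- F -> V -> S
  P2: D <- F -> U <- V -> S
  P3: D <- V -> S
  P4: D <- U <- F -> V -> S
  P5: D <- U <- V -> S
The empty set is not sufficient: P1 (D <- F -> V -> S) has no collider blocking it and no conditioned non-collider, so it is open.
Try {V}:
  P1: blocked at chain node V ∈ conditioning set.
  P2: blocked at collider U (neither it nor any descendant is in the conditioning set).
  P3: blocked at fork node V ∈ conditioning set.
  P4: blocked at chain node V ∈ conditioning set.
  P5: blocked at fork node V ∈ conditioning set.
{V} contains no descendant of D and blocks every backdoor path.
No other singleton works — e.g. {F} leaves P3 open — so {V} is the unique smallest valid adjustment set.

{V}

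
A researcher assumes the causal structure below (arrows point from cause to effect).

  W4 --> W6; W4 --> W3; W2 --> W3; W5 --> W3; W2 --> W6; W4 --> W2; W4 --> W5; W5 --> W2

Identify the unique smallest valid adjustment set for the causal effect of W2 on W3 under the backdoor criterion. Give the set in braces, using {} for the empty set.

Variables eligible for adjustment (non-descendants of W2, excluding W2 and W3): {W4, W5}.
Backdoor paths from W2 to W3:
  P1: W2 <- W4 -> W5 -> W3
  P2: W2 <- W4 -> W3
  P3: W2 <- W5 <- W4 -> W3
  P4: W2 <- W5 -> W3
The empty set is not sufficient: P1 (W2 <- W4 -> W5 -> W3) has no collider blocking it and no conditioned non-collider, so it is open.
Try {W4, W5}:
  P1: blocked at fork node W4 ∈ conditioning set.
  P2: blocked at fork node W4 ∈ conditioning set.
  P3: blocked at chain node W5 ∈ conditioning set.
  P4: blocked at fork node W5 ∈ conditioning set.
{W4, W5} contains no descendant of W2 and blocks every backdoor path.
Every element of {W4, W5} is needed (dropping W4 leaves P2 open; dropping W5 leaves P4 open), so no proper subset is valid.
Among all size-2 subsets of the eligible variables, only {W4, W5} blocks every backdoor path, so it is the unique smallest valid adjustment set.

{W4, W5}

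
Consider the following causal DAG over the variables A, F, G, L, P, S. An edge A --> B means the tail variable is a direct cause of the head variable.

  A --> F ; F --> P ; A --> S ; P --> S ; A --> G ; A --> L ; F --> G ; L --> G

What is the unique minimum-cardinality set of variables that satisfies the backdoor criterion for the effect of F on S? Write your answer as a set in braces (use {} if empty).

{A}

Variables eligible for adjustment (non-descendants of F, excluding F and S): {A, L}.
Backdoor paths from F to S:
  P1: F <- A -> S
The empty set is not sufficient: P1 (F <- A -> S) has no collider blocking it and no conditioned non-collider, so it is open.
Try {A}:
  P1: blocked at fork node A ∈ conditioning set.
{A} contains no descendant of F and blocks every backdoor path.
No other singleton works — e.g. {L} leaves P1 open — so {A} is the unique smallest valid adjustment set.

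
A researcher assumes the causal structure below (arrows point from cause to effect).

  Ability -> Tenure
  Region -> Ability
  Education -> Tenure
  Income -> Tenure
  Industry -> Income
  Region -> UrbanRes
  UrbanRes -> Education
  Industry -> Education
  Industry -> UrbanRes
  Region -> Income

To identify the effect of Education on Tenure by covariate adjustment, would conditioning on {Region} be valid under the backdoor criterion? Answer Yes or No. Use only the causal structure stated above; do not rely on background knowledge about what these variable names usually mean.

Backdoor paths from Education to Tenure (paths whose first edge points into Education):
  P1: Education <- Industry -> UrbanRes <- Region -> Ability -> Tenure
  P2: Education <- Industry -> UrbanRes <- Region -> Income -> Tenure
  P3: Education <- Industry -> Income <- Region -> Ability -> Tenure
  P4: Education <- Industry -> Income -> Tenure
  P5: Education <- UrbanRes <- Region -> Ability -> Tenure
  P6: Education <- UrbanRes <- Region -> Income -> Tenure
  P7: Education <- UrbanRes <- Industry -> Income <- Region -> Ability -> Tenure
  P8: Education <- UrbanRes <- Industry -> Income -> Tenure
Condition 1 (no descendant of Education in the set): holds — descendants of Education are {Tenure}; none are in {Region}.
Condition 2 (every backdoor path blocked by {Region}):
  P1: blocked at collider UrbanRes (neither it nor any descendant is in the conditioning set).
  P2: blocked at collider UrbanRes (neither it nor any descendant is in the conditioning set).
  P3: blocked at collider Income (neither it nor any descendant is in the conditioning set).
  P4: open — no interior node is in the conditioning set.
  P5: blocked at fork node Region ∈ conditioning set.
  P6: blocked at fork node Region ∈ conditioning set.
  P7: blocked at collider Income (neither it nor any descendant is in the conditioning set).
  P8: open — no interior node is in the conditioning set.
{Region} does not satisfy the backdoor criterion.

No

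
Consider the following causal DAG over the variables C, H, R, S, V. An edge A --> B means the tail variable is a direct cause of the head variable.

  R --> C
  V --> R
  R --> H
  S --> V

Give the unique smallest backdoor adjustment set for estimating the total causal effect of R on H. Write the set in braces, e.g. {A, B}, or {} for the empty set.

{}

Variables eligible for adjustment (non-descendants of R, excluding R and H): {S, V}.
Backdoor paths from R to H:
  (none)
With no backdoor paths the empty set already satisfies the criterion, and it is trivially minimal.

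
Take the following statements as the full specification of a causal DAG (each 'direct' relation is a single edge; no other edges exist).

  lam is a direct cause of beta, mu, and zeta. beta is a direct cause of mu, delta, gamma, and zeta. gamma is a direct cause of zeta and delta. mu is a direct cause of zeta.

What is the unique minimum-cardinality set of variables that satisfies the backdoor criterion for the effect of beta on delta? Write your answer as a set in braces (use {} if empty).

{}

Variables eligible for adjustment (non-descendants of beta, excluding beta and delta): {lam}.
Backdoor paths from beta to delta:
  P1: beta <- lam -> mu -> zeta <- gamma -> delta
  P2: beta <- lam -> zeta <- gamma -> delta
Each backdoor path contains an unconditioned collider, so every path is already blocked with the empty conditioning set:
  P1: blocked at collider zeta (neither it nor any descendant is in the conditioning set).
  P2: blocked at collider zeta (neither it nor any descendant is in the conditioning set).
The empty set is therefore the unique smallest valid set.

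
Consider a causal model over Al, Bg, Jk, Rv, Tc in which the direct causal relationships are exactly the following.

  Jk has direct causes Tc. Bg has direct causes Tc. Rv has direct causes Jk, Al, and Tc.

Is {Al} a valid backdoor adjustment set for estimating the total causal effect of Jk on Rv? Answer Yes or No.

No

Backdoor paths from Jk to Rv (paths whose first edge points into Jk):
  P1: Jk <- Tc -> Rv
Condition 1 (no descendant of Jk in the set): holds — descendants of Jk are {Rv}; none are in {Al}.
Condition 2 (every backdoor path blocked by {Al}):
  P1: open — no interior node is in the conditioning set.
{Al} does not satisfy the backdoor criterion.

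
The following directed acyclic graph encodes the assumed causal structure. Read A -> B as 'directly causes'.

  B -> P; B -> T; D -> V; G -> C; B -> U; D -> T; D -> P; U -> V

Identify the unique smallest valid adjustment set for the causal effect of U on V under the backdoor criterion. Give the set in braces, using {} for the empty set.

Variables eligible for adjustment (non-descendants of U, excluding U and V): {B, C, D, G, P, T}.
Backdoor paths from U to V:
  P1: U <- B -> T <- D -> V
  P2: U <- B -> P <- D -> V
Each backdoor path contains an unconditioned collider, so every path is already blocked with the empty conditioning set:
  P1: blocked at collider T (neither it nor any descendant is in the conditioning set).
  P2: blocked at collider P (neither it nor any descendant is in the conditioning set).
The empty set is therefore the unique smallest valid set.

{}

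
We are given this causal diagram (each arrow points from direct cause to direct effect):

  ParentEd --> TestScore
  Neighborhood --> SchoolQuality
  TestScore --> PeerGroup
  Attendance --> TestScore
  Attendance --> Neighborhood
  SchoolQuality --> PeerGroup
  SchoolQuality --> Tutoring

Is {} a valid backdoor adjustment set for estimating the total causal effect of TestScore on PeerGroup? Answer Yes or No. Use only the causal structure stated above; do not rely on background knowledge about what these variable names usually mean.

Backdoor paths from TestScore to PeerGroup (paths whose first edge points into TestScore):
  P1: TestScore <- Attendance -> Neighborhood -> SchoolQuality -> PeerGroup
Condition 1 (no descendant of TestScore in the set): holds — descendants of TestScore are {PeerGroup}; none are in {}.
Condition 2 (every backdoor path blocked by {}):
  P1: open — no interior node is in the conditioning set.
{} does not satisfy the backdoor criterion.

No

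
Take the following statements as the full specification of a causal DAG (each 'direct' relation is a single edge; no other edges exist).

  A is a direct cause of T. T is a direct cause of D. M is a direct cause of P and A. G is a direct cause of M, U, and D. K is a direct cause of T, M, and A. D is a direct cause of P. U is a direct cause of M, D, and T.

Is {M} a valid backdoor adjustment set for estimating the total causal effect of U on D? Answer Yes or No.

Backdoor paths from U to D (paths whose first edge points into U):
  P1: U <- G -> M <- K -> A -> T -> D
  P2: U <- G -> M <- K -> T -> D
  P3: U <- G -> M -> A <- K -> T -> D
  P4: U <- G -> M -> A -> T -> D
  P5: U <- G -> M -> P <- D
  P6: U <- G -> D
Condition 1 (no descendant of U in the set): FAILS — M is a descendant of U.
Condition 2 (every backdoor path blocked by {M}):
  P1: open — collider(s) M are conditioned on (or have a conditioned descendant) and no non-collider on the path is in the set.
  P2: open — collider(s) M are conditioned on (or have a conditioned descendant) and no non-collider on the path is in the set.
  P3: blocked at chain node M ∈ conditioning set.
  P4: blocked at chain node M ∈ conditioning set.
  P5: blocked at chain node M ∈ conditioning set.
  P6: open — no interior node is in the conditioning set.
{M} does not satisfy the backdoor criterion.

No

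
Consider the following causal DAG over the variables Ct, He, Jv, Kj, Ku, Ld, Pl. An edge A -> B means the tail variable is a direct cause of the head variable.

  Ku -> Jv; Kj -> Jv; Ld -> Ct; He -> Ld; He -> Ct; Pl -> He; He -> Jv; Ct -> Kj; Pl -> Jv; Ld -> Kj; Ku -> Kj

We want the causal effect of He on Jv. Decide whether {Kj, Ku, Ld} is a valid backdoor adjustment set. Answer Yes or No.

No

Backdoor paths from He to Jv (paths whose first edge points into He):
  P1: He <- Pl -> Jv
Condition 1 (no descendant of He in the set): FAILS — Kj and Ld are descendants of He.
Condition 2 (every backdoor path blocked by {Kj, Ku, Ld}):
  P1: open — no interior node is in the conditioning set.
{Kj, Ku, Ld} does not satisfy the backdoor criterion.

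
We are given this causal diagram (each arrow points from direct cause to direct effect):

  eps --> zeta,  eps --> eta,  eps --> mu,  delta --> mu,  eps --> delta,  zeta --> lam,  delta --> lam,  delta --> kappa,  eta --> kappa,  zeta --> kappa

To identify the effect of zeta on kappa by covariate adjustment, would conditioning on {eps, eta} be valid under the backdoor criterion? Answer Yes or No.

Yes

Backdoor paths from zeta to kappa (paths whose first edge points into zeta):
  P1: zeta <- eps -> delta -> kappa
  P2: zeta <- eps -> mu <- delta -> kappa
  P3: zeta <- eps -> eta -> kappa
Condition 1 (no descendant of zeta in the set): holds — descendants of zeta are {kappa, lam}; none are in {eps, eta}.
Condition 2 (every backdoor path blocked by {eps, eta}):
  P1: blocked at fork node eps ∈ conditioning set.
  P2: blocked at fork node eps ∈ conditioning set.
  P3: blocked at fork node eps ∈ conditioning set.
{eps, eta} satisfies the backdoor criterion.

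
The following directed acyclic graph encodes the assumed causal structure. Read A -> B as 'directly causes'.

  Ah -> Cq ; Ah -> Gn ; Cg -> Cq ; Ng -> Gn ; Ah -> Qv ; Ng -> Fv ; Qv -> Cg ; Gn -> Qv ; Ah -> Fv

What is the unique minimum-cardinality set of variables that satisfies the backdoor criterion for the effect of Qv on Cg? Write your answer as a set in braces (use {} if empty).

Variables eligible for adjustment (non-descendants of Qv, excluding Qv and Cg): {Ah, Fv, Gn, Ng}.
Backdoor paths from Qv to Cg:
  P1: Qv <- Ah -> Cq <- Cg
  P2: Qv <- Gn <- Ah -> Cq <- Cg
  P3: Qv <- Gn <- Ng -> Fv <- Ah -> Cq <- Cg
Each backdoor path contains an unconditioned collider, so every path is already blocked with the empty conditioning set:
  P1: blocked at collider Cq (neither it nor any descendant is in the conditioning set).
  P2: blocked at collider Cq (neither it nor any descendant is in the conditioning set).
  P3: blocked at collider Fv (neither it nor any descendant is in the conditioning set).
The empty set is therefore the unique smallest valid set.

{}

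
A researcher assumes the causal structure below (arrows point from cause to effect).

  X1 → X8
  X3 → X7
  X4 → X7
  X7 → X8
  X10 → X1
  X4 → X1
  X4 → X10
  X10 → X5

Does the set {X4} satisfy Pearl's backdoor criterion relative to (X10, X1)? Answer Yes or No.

Yes

Backdoor paths from X10 to X1 (paths whose first edge points into X10):
  P1: X10 <- X4 -> X7 -> X8 <- X1
  P2: X10 <- X4 -> X1
Condition 1 (no descendant of X10 in the set): holds — descendants of X10 are {X1, X5, X8}; none are in {X4}.
Condition 2 (every backdoor path blocked by {X4}):
  P1: blocked at fork node X4 ∈ conditioning set.
  P2: blocked at fork node X4 ∈ conditioning set.
{X4} satisfies the backdoor criterion.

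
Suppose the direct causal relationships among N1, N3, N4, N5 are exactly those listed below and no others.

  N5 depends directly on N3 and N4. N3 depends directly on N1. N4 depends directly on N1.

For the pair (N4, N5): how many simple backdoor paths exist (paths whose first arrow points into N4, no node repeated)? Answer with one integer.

1

A backdoor path from N4 to N5 is any simple undirected path whose first edge points into N4 (i.e. leaves N4 via a parent).
Parents of N4: {N1}.
Enumerating:
  P1: N4 <- N1 -> N3 -> N5
That exhausts the simple backdoor paths. Count: 1.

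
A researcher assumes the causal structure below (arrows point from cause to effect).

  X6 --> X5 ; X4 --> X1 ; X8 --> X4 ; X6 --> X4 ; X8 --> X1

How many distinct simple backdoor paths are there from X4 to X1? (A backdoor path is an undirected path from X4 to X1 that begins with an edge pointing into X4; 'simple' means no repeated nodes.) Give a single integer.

A backdoor path from X4 to X1 is any simple undirected path whose first edge points into X4 (i.e. leaves X4 via a parent).
Parents of X4: {X6, X8}.
Enumerating:
  P1: X4 <- X8 -> X1
That exhausts the simple backdoor paths. Count: 1.

1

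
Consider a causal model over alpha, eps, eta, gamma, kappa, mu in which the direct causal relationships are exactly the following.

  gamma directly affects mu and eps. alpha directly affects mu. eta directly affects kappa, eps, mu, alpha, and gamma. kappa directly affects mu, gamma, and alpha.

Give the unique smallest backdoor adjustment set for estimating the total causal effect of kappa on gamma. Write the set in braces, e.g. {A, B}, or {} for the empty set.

{eta}

Variables eligible for adjustment (non-descendants of kappa, excluding kappa and gamma): {eta}.
Backdoor paths from kappa to gamma:
  P1: kappa <- eta -> gamma
  P2: kappa <- eta -> alpha -> mu <- gamma
  P3: kappa <- eta -> eps <- gamma
  P4: kappa <- eta -> mu <- gamma
The empty set is not sufficient: P1 (kappa <- eta -> gamma) has no collider blocking it and no conditioned non-collider, so it is open.
Try {eta}:
  P1: blocked at fork node eta ∈ conditioning set.
  P2: blocked at fork node eta ∈ conditioning set.
  P3: blocked at fork node eta ∈ conditioning set.
  P4: blocked at fork node eta ∈ conditioning set.
{eta} contains no descendant of kappa and blocks every backdoor path.
{eta} is the unique smallest valid adjustment set.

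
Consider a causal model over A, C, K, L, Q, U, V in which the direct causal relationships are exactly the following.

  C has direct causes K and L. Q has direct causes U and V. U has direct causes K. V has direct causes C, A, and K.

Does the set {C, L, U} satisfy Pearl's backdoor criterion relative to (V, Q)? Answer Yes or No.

Backdoor paths from V to Q (paths whose first edge points into V):
  P1: V <- K -> U -> Q
  P2: V <- C <- K -> U -> Q
Condition 1 (no descendant of V in the set): holds — descendants of V are {Q}; none are in {C, L, U}.
Condition 2 (every backdoor path blocked by {C, L, U}):
  P1: blocked at chain node U ∈ conditioning set.
  P2: blocked at chain node C ∈ conditioning set.
{C, L, U} satisfies the backdoor criterion.

Yes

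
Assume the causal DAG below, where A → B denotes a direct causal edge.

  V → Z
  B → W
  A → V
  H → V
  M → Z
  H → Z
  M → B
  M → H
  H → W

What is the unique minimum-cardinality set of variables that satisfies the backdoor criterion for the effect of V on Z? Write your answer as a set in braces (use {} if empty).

{H}

Variables eligible for adjustment (non-descendants of V, excluding V and Z): {A, B, H, M, W}.
Backdoor paths from V to Z:
  P1: V <- H <- M -> Z
  P2: V <- H -> W <- B <- M -> Z
  P3: V <- H -> Z
The empty set is not sufficient: P1 (V <- H <- M -> Z) has no collider blocking it and no conditioned non-collider, so it is open.
Try {H}:
  P1: blocked at chain node H ∈ conditioning set.
  P2: blocked at fork node H ∈ conditioning set.
  P3: blocked at fork node H ∈ conditioning set.
{H} contains no descendant of V and blocks every backdoor path.
No other singleton works — e.g. {M} leaves P3 open — so {H} is the unique smallest valid adjustment set.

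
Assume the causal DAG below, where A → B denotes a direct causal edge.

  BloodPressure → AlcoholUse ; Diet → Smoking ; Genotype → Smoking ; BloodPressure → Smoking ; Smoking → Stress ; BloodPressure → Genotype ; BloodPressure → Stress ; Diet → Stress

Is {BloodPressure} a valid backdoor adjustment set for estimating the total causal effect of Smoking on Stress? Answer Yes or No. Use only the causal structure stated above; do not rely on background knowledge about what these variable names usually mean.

Backdoor paths from Smoking to Stress (paths whose first edge points into Smoking):
  P1: Smoking <- BloodPressure -> Stress
  P2: Smoking <- Diet -> Stress
  P3: Smoking <- Genotype <- BloodPressure -> Stress
Condition 1 (no descendant of Smoking in the set): holds — descendants of Smoking are {Stress}; none are in {BloodPressure}.
Condition 2 (every backdoor path blocked by {BloodPressure}):
  P1: blocked at fork node BloodPressure ∈ conditioning set.
  P2: open — no interior node is in the conditioning set.
  P3: blocked at fork node BloodPressure ∈ conditioning set.
{BloodPressure} does not satisfy the backdoor criterion.

No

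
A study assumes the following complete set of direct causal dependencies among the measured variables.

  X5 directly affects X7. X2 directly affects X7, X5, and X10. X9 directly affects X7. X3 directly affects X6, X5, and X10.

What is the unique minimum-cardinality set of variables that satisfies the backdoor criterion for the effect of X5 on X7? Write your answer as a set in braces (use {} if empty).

Variables eligible for adjustment (non-descendants of X5, excluding X5 and X7): {X10, X2, X3, X6, X9}.
Backdoor paths from X5 to X7:
  P1: X5 <- X2 -> X7
  P2: X5 <- X3 -> X10 <- X2 -> X7
The empty set is not sufficient: P1 (X5 <- X2 -> X7) has no collider blocking it and no conditioned non-collider, so it is open.
Try {X2}:
  P1: blocked at fork node X2 ∈ conditioning set.
  P2: blocked at collider X10 (neither it nor any descendant is in the conditioning set).
{X2} contains no descendant of X5 and blocks every backdoor path.
No other singleton works — e.g. {X3} leaves P1 open — so {X2} is the unique smallest valid adjustment set.

{X2}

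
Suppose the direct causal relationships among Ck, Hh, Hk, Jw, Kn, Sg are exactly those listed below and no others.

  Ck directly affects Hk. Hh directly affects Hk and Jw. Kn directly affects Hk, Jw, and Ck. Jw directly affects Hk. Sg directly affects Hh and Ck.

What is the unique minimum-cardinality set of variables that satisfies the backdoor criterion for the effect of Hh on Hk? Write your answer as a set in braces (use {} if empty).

{Sg}

Variables eligible for adjustment (non-descendants of Hh, excluding Hh and Hk): {Ck, Kn, Sg}.
Backdoor paths from Hh to Hk:
  P1: Hh <- Sg -> Ck <- Kn -> Jw -> Hk
  P2: Hh <- Sg -> Ck <- Kn -> Hk
  P3: Hh <- Sg -> Ck -> Hk
The empty set is not sufficient: P3 (Hh <- Sg -> Ck -> Hk) has no collider blocking it and no conditioned non-collider, so it is open.
Try {Sg}:
  P1: blocked at fork node Sg ∈ conditioning set.
  P2: blocked at fork node Sg ∈ conditioning set.
  P3: blocked at fork node Sg ∈ conditioning set.
{Sg} contains no descendant of Hh and blocks every backdoor path.
No other singleton works — e.g. {Kn} leaves P3 open — so {Sg} is the unique smallest valid adjustment set.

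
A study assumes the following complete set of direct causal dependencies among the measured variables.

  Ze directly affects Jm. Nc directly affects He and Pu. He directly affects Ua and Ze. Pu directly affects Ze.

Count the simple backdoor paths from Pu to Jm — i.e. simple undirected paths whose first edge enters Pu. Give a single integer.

1

A backdoor path from Pu to Jm is any simple undirected path whose first edge points into Pu (i.e. leaves Pu via a parent).
Parents of Pu: {Nc}.
Enumerating:
  P1: Pu <- Nc -> He -> Ze -> Jm
That exhausts the simple backdoor paths. Count: 1.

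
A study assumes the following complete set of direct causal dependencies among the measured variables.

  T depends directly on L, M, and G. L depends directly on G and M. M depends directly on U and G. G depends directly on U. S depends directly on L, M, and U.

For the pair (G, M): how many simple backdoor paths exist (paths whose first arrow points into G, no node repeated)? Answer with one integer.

A backdoor path from G to M is any simple undirected path whose first edge points into G (i.e. leaves G via a parent).
Parents of G: {U}.
Enumerating:
  P1: G <- U -> M
  P2: G <- U -> S <- M
  P3: G <- U -> S <- L <- M
  P4: G <- U -> S <- L -> T <- M
That exhausts the simple backdoor paths. Count: 4.

4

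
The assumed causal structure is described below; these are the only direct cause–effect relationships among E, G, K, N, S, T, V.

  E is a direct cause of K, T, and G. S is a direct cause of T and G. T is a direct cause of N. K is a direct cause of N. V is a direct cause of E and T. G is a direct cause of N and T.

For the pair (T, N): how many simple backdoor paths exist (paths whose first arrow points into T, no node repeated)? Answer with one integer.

A backdoor path from T to N is any simple undirected path whose first edge points into T (i.e. leaves T via a parent).
Parents of T: {E, G, S, V}.
Enumerating:
  P1: T <- V -> E -> K -> N
  P2: T <- V -> E -> G -> N
  P3: T <- E -> K -> N
  P4: T <- E -> G -> N
  P5: T <- S -> G <- E -> K -> N
  P6: T <- S -> G -> N
  P7: T <- G <- E -> K -> N
  P8: T <- G -> N
That exhausts the simple backdoor paths. Count: 8.

8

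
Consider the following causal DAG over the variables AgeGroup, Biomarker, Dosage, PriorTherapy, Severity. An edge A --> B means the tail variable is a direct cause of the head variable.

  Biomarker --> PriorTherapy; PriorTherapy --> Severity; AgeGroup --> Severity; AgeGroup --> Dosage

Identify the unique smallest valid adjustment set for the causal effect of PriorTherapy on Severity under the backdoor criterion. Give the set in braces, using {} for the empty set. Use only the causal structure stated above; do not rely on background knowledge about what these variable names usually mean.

Variables eligible for adjustment (non-descendants of PriorTherapy, excluding PriorTherapy and Severity): {AgeGroup, Biomarker, Dosage}.
Backdoor paths from PriorTherapy to Severity:
  (none)
With no backdoor paths the empty set already satisfies the criterion, and it is trivially minimal.

{}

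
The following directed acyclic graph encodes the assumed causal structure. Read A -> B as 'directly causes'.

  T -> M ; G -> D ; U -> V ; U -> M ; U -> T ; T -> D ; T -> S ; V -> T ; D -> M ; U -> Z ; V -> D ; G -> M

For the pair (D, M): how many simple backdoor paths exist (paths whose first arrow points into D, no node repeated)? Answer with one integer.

A backdoor path from D to M is any simple undirected path whose first edge points into D (i.e. leaves D via a parent).
Parents of D: {G, T, V}.
Enumerating:
  P1: D <- V <- U -> T -> M
  P2: D <- V <- U -> M
  P3: D <- V -> T <- U -> M
  P4: D <- V -> T -> M
  P5: D <- G -> M
  P6: D <- T <- U -> M
  P7: D <- T <- V <- U -> M
  P8: D <- T -> M
That exhausts the simple backdoor paths. Count: 8.

8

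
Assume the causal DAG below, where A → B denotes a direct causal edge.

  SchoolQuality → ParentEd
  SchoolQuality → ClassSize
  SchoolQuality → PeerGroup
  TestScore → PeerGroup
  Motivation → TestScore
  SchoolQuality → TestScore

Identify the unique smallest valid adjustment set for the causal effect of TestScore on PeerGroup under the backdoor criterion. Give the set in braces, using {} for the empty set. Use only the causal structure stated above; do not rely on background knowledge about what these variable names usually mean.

{SchoolQuality}

Variables eligible for adjustment (non-descendants of TestScore, excluding TestScore and PeerGroup): {ClassSize, Motivation, ParentEd, SchoolQuality}.
Backdoor paths from TestScore to PeerGroup:
  P1: TestScore <- SchoolQuality -> PeerGroup
The empty set is not sufficient: P1 (TestScore <- SchoolQuality -> PeerGroup) has no collider blocking it and no conditioned non-collider, so it is open.
Try {SchoolQuality}:
  P1: blocked at fork node SchoolQuality ∈ conditioning set.
{SchoolQuality} contains no descendant of TestScore and blocks every backdoor path.
No other singleton works — e.g. {Motivation} leaves P1 open — so {SchoolQuality} is the unique smallest valid adjustment set.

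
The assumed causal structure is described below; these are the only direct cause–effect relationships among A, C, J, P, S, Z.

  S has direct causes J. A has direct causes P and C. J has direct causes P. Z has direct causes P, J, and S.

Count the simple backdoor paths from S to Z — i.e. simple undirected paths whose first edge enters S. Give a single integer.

2

A backdoor path from S to Z is any simple undirected path whose first edge points into S (i.e. leaves S via a parent).
Parents of S: {J}.
Enumerating:
  P1: S <- J <- P -> Z
  P2: S <- J -> Z
That exhausts the simple backdoor paths. Count: 2.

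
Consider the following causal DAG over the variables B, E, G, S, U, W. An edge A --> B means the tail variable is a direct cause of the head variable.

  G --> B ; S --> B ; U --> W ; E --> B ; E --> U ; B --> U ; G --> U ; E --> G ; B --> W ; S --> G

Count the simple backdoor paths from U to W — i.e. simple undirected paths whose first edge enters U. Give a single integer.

7

A backdoor path from U to W is any simple undirected path whose first edge points into U (i.e. leaves U via a parent).
Parents of U: {B, E, G}.
Enumerating:
  P1: U <- E -> G <- S -> B -> W
  P2: U <- E -> G -> B -> W
  P3: U <- E -> B -> W
  P4: U <- G <- S -> B -> W
  P5: U <- G <- E -> B -> W
  P6: U <- G -> B -> W
  P7: U <- B -> W
That exhausts the simple backdoor paths. Count: 7.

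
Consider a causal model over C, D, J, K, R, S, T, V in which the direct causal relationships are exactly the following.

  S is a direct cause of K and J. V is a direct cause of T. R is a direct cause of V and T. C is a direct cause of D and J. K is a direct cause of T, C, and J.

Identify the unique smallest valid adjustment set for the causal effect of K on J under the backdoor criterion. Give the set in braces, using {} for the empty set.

Variables eligible for adjustment (non-descendants of K, excluding K and J): {R, S, V}.
Backdoor paths from K to J:
  P1: K <- S -> J
The empty set is not sufficient: P1 (K <- S -> J) has no collider blocking it and no conditioned non-collider, so it is open.
Try {S}:
  P1: blocked at fork node S ∈ conditioning set.
{S} contains no descendant of K and blocks every backdoor path.
No other singleton works — e.g. {R} leaves P1 open — so {S} is the unique smallest valid adjustment set.

{S}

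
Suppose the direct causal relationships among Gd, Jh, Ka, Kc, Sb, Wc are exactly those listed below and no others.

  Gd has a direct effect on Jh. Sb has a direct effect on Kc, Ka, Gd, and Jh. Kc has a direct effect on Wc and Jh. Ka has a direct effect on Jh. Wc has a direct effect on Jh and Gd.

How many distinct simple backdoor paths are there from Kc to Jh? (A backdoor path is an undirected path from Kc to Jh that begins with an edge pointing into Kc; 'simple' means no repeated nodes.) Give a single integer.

4

A backdoor path from Kc to Jh is any simple undirected path whose first edge points into Kc (i.e. leaves Kc via a parent).
Parents of Kc: {Sb}.
Enumerating:
  P1: Kc <- Sb -> Ka -> Jh
  P2: Kc <- Sb -> Gd <- Wc -> Jh
  P3: Kc <- Sb -> Gd -> Jh
  P4: Kc <- Sb -> Jh
That exhausts the simple backdoor paths. Count: 4.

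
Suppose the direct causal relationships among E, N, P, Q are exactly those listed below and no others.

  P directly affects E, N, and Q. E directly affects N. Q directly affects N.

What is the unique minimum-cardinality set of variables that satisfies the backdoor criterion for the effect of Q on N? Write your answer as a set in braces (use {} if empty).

{P}

Variables eligible for adjustment (non-descendants of Q, excluding Q and N): {E, P}.
Backdoor paths from Q to N:
  P1: Q <- P -> E -> N
  P2: Q <- P -> N
The empty set is not sufficient: P1 (Q <- P -> E -> N) has no collider blocking it and no conditioned non-collider, so it is open.
Try {P}:
  P1: blocked at fork node P ∈ conditioning set.
  P2: blocked at fork node P ∈ conditioning set.
{P} contains no descendant of Q and blocks every backdoor path.
No other singleton works — e.g. {E} leaves P2 open — so {P} is the unique smallest valid adjustment set.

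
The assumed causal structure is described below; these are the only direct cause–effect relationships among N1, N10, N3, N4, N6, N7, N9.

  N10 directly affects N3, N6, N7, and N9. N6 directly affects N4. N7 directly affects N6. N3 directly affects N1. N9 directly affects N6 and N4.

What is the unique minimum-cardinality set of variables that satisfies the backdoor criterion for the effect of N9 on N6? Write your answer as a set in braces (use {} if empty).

Variables eligible for adjustment (non-descendants of N9, excluding N9 and N6): {N1, N10, N3, N7}.
Backdoor paths from N9 to N6:
  P1: N9 <- N10 -> N7 -> N6
  P2: N9 <- N10 -> N6
The empty set is not sufficient: P1 (N9 <- N10 -> N7 -> N6) has no collider blocking it and no conditioned non-collider, so it is open.
Try {N10}:
  P1: blocked at fork node N10 ∈ conditioning set.
  P2: blocked at fork node N10 ∈ conditioning set.
{N10} contains no descendant of N9 and blocks every backdoor path.
No other singleton works — e.g. {N3} leaves P1 open — so {N10} is the unique smallest valid adjustment set.

{N10}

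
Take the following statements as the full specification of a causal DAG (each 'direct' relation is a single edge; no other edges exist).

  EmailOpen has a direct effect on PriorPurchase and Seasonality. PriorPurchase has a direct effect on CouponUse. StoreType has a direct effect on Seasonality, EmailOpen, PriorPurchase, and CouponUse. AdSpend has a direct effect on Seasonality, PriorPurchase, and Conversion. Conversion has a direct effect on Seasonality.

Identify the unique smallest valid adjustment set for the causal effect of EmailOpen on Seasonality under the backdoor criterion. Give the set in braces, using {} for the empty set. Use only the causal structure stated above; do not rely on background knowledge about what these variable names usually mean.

Variables eligible for adjustment (non-descendants of EmailOpen, excluding EmailOpen and Seasonality): {AdSpend, Conversion, StoreType}.
Backdoor paths from EmailOpen to Seasonality:
  P1: EmailOpen <- StoreType -> PriorPurchase <- AdSpend -> Conversion -> Seasonality
  P2: EmailOpen <- StoreType -> PriorPurchase <- AdSpend -> Seasonality
  P3: EmailOpen <- StoreType -> Seasonality
  P4: EmailOpen <- StoreType -> CouponUse <- PriorPurchase <- AdSpend -> Conversion -> Seasonality
  P5: EmailOpen <- StoreType -> CouponUse <- PriorPurchase <- AdSpend -> Seasonality
The empty set is not sufficient: P3 (EmailOpen <- StoreType -> Seasonality) has no collider blocking it and no conditioned non-collider, so it is open.
Try {StoreType}:
  P1: blocked at fork node StoreType ∈ conditioning set.
  P2: blocked at fork node StoreType ∈ conditioning set.
  P3: blocked at fork node StoreType ∈ conditioning set.
  P4: blocked at fork node StoreType ∈ conditioning set.
  P5: blocked at fork node StoreType ∈ conditioning set.
{StoreType} contains no descendant of EmailOpen and blocks every backdoor path.
No other singleton works — e.g. {AdSpend} leaves P3 open — so {StoreType} is the unique smallest valid adjustment set.

{StoreType}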